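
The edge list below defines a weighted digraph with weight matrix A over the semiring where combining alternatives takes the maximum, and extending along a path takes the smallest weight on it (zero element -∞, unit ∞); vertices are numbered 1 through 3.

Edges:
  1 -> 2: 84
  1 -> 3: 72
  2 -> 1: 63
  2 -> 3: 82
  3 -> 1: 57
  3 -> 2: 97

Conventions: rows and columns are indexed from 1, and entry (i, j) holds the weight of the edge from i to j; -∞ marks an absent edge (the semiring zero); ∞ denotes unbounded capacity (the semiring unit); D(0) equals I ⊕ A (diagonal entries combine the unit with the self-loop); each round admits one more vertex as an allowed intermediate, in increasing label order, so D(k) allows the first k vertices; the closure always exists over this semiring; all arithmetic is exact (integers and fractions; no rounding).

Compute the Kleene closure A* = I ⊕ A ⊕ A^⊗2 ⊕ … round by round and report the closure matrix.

D(0):
  [∞, 84, 72]
  [63, ∞, 82]
  [57, 97, ∞]
D(1):
  [∞, 84, 72]
  [63, ∞, 82]
  [57, 97, ∞]
D(2):
  [∞, 84, 82]
  [63, ∞, 82]
  [63, 97, ∞]
D(3):
  [∞, 84, 82]
  [63, ∞, 82]
  [63, 97, ∞]
Answer: A* = [[∞, 84, 82], [63, ∞, 82], [63, 97, ∞]]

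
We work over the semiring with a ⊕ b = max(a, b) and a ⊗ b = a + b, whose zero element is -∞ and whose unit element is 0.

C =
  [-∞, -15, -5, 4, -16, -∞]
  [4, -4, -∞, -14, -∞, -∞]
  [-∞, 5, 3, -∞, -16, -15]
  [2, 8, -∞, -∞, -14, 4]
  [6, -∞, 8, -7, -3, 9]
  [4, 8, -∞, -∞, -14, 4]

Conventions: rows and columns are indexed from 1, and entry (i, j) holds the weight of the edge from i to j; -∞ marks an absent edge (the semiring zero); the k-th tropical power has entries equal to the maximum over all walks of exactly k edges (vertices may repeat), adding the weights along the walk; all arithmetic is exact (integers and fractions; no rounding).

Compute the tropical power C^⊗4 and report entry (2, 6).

C^⊗2:
  [6, 12, -2, -23, -10, 8]
  [0, -6, -1, 8, -12, -10]
  [9, 8, 6, -9, -13, -7]
  [12, 12, -3, 6, -10, 8]
  [13, 17, 11, 10, -5, 13]
  [12, 12, -1, 8, -10, 8]
C^⊗3:
  [16, 16, 1, 10, -6, 12]
  [10, 16, 2, 4, -6, 12]
  [12, 11, 9, 13, -7, -3]
  [16, 16, 7, 16, -4, 12]
  [21, 21, 14, 17, -1, 17]
  [16, 16, 7, 16, -4, 12]
C^⊗4:
  [20, 20, 11, 20, 0, 16]
  [20, 20, 5, 14, -2, 16]
  [15, 21, 12, 16, -1, 17]
  [20, 24, 11, 20, 2, 20]
  [25, 25, 17, 25, 5, 21]
  [20, 24, 11, 20, 2, 20]
Key observation: the optimum is the walk 2->1->4->6->6, with weight 4 + 4 + 4 + 4 = 16.
Optimal value attained by: walk 2->1->4->6->6.
Answer: (C^⊗4)[2][6] = 16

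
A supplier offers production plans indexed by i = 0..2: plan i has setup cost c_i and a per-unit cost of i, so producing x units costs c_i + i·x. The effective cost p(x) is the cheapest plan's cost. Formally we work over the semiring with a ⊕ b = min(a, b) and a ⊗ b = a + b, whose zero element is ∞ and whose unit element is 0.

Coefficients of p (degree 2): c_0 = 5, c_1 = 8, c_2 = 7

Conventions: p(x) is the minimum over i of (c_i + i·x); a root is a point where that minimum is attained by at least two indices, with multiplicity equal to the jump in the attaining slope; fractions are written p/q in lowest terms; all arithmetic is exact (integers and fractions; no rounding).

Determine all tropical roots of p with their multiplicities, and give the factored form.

hull edge (i=0, c=5) to (i=2, c=7): slope 1, span 2
Factored form: p(x) = 7 ⊗ (x ⊕ (-1)) ⊗ (x ⊕ (-1))
Answer: roots = -1 (mult 2)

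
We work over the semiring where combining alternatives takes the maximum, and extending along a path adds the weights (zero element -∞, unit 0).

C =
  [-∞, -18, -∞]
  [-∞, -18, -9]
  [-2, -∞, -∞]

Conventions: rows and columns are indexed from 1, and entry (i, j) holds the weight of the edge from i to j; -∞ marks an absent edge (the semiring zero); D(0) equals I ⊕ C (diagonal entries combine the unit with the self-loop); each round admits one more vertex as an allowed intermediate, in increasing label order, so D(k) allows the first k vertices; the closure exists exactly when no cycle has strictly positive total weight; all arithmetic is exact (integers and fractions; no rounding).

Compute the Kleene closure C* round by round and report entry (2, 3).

D(0):
  [0, -18, -∞]
  [-∞, 0, -9]
  [-2, -∞, 0]
D(1):
  [0, -18, -∞]
  [-∞, 0, -9]
  [-2, -20, 0]
D(2):
  [0, -18, -27]
  [-∞, 0, -9]
  [-2, -20, 0]
D(3):
  [0, -18, -27]
  [-11, 0, -9]
  [-2, -20, 0]
Answer: C*[2][3] = -9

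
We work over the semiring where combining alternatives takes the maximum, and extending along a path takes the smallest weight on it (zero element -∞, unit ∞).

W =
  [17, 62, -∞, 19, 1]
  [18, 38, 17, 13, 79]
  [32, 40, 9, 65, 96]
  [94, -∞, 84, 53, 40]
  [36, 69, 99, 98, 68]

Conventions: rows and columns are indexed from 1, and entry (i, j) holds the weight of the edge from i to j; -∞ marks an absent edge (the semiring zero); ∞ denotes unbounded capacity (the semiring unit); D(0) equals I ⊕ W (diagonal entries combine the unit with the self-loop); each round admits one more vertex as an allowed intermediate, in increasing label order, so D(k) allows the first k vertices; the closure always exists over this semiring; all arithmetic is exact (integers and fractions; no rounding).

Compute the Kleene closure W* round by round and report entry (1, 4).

D(0):
  [∞, 62, -∞, 19, 1]
  [18, ∞, 17, 13, 79]
  [32, 40, ∞, 65, 96]
  [94, -∞, 84, ∞, 40]
  [36, 69, 99, 98, ∞]
D(1):
  [∞, 62, -∞, 19, 1]
  [18, ∞, 17, 18, 79]
  [32, 40, ∞, 65, 96]
  [94, 62, 84, ∞, 40]
  [36, 69, 99, 98, ∞]
D(2):
  [∞, 62, 17, 19, 62]
  [18, ∞, 17, 18, 79]
  [32, 40, ∞, 65, 96]
  [94, 62, 84, ∞, 62]
  [36, 69, 99, 98, ∞]
D(3):
  [∞, 62, 17, 19, 62]
  [18, ∞, 17, 18, 79]
  [32, 40, ∞, 65, 96]
  [94, 62, 84, ∞, 84]
  [36, 69, 99, 98, ∞]
D(4):
  [∞, 62, 19, 19, 62]
  [18, ∞, 18, 18, 79]
  [65, 62, ∞, 65, 96]
  [94, 62, 84, ∞, 84]
  [94, 69, 99, 98, ∞]
D(5):
  [∞, 62, 62, 62, 62]
  [79, ∞, 79, 79, 79]
  [94, 69, ∞, 96, 96]
  [94, 69, 84, ∞, 84]
  [94, 69, 99, 98, ∞]
Answer: W*[1][4] = 62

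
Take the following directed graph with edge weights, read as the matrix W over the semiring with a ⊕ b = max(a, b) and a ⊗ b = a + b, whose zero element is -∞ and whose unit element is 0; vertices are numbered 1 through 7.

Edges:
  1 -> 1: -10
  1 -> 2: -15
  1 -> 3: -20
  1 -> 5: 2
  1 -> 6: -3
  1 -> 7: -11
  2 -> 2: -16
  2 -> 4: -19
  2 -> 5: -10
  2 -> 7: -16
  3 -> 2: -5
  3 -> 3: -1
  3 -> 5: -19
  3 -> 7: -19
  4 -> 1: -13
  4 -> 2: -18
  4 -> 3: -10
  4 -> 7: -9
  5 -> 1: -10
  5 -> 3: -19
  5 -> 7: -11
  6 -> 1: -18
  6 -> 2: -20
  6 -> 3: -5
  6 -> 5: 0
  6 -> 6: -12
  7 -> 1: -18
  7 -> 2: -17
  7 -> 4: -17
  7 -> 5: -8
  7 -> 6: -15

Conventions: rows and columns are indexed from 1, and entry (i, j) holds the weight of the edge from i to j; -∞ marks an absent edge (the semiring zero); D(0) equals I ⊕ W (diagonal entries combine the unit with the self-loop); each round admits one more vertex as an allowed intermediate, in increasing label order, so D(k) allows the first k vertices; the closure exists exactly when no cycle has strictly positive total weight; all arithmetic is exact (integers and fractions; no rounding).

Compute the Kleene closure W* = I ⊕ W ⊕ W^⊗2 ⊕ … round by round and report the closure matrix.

D(0):
  [0, -15, -20, -∞, 2, -3, -11]
  [-∞, 0, -∞, -19, -10, -∞, -16]
  [-∞, -5, 0, -∞, -19, -∞, -19]
  [-13, -18, -10, 0, -∞, -∞, -9]
  [-10, -∞, -19, -∞, 0, -∞, -11]
  [-18, -20, -5, -∞, 0, 0, -∞]
  [-18, -17, -∞, -17, -8, -15, 0]
D(1):
  [0, -15, -20, -∞, 2, -3, -11]
  [-∞, 0, -∞, -19, -10, -∞, -16]
  [-∞, -5, 0, -∞, -19, -∞, -19]
  [-13, -18, -10, 0, -11, -16, -9]
  [-10, -25, -19, -∞, 0, -13, -11]
  [-18, -20, -5, -∞, 0, 0, -29]
  [-18, -17, -38, -17, -8, -15, 0]
D(2):
  [0, -15, -20, -34, 2, -3, -11]
  [-∞, 0, -∞, -19, -10, -∞, -16]
  [-∞, -5, 0, -24, -15, -∞, -19]
  [-13, -18, -10, 0, -11, -16, -9]
  [-10, -25, -19, -44, 0, -13, -11]
  [-18, -20, -5, -39, 0, 0, -29]
  [-18, -17, -38, -17, -8, -15, 0]
D(3):
  [0, -15, -20, -34, 2, -3, -11]
  [-∞, 0, -∞, -19, -10, -∞, -16]
  [-∞, -5, 0, -24, -15, -∞, -19]
  [-13, -15, -10, 0, -11, -16, -9]
  [-10, -24, -19, -43, 0, -13, -11]
  [-18, -10, -5, -29, 0, 0, -24]
  [-18, -17, -38, -17, -8, -15, 0]
D(4):
  [0, -15, -20, -34, 2, -3, -11]
  [-32, 0, -29, -19, -10, -35, -16]
  [-37, -5, 0, -24, -15, -40, -19]
  [-13, -15, -10, 0, -11, -16, -9]
  [-10, -24, -19, -43, 0, -13, -11]
  [-18, -10, -5, -29, 0, 0, -24]
  [-18, -17, -27, -17, -8, -15, 0]
D(5):
  [0, -15, -17, -34, 2, -3, -9]
  [-20, 0, -29, -19, -10, -23, -16]
  [-25, -5, 0, -24, -15, -28, -19]
  [-13, -15, -10, 0, -11, -16, -9]
  [-10, -24, -19, -43, 0, -13, -11]
  [-10, -10, -5, -29, 0, 0, -11]
  [-18, -17, -27, -17, -8, -15, 0]
D(6):
  [0, -13, -8, -32, 2, -3, -9]
  [-20, 0, -28, -19, -10, -23, -16]
  [-25, -5, 0, -24, -15, -28, -19]
  [-13, -15, -10, 0, -11, -16, -9]
  [-10, -23, -18, -42, 0, -13, -11]
  [-10, -10, -5, -29, 0, 0, -11]
  [-18, -17, -20, -17, -8, -15, 0]
D(7):
  [0, -13, -8, -26, 2, -3, -9]
  [-20, 0, -28, -19, -10, -23, -16]
  [-25, -5, 0, -24, -15, -28, -19]
  [-13, -15, -10, 0, -11, -16, -9]
  [-10, -23, -18, -28, 0, -13, -11]
  [-10, -10, -5, -28, 0, 0, -11]
  [-18, -17, -20, -17, -8, -15, 0]
Answer: W* = [[0, -13, -8, -26, 2, -3, -9], [-20, 0, -28, -19, -10, -23, -16], [-25, -5, 0, -24, -15, -28, -19], [-13, -15, -10, 0, -11, -16, -9], [-10, -23, -18, -28, 0, -13, -11], [-10, -10, -5, -28, 0, 0, -11], [-18, -17, -20, -17, -8, -15, 0]]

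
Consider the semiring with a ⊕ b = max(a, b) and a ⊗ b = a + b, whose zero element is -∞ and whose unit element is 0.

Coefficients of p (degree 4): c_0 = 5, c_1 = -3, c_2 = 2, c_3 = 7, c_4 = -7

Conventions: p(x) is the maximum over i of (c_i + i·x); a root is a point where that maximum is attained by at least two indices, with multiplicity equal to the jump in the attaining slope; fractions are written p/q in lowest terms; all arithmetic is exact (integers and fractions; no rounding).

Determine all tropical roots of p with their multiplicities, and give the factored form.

hull edge (i=0, c=5) to (i=3, c=7): slope 2/3, span 3
hull edge (i=3, c=7) to (i=4, c=-7): slope -14, span 1
Factored form: p(x) = -7 ⊗ (x ⊕ (-2/3)) ⊗ (x ⊕ (-2/3)) ⊗ (x ⊕ (-2/3)) ⊗ (x ⊕ 14)
Answer: roots = -2/3 (mult 3), 14 (mult 1)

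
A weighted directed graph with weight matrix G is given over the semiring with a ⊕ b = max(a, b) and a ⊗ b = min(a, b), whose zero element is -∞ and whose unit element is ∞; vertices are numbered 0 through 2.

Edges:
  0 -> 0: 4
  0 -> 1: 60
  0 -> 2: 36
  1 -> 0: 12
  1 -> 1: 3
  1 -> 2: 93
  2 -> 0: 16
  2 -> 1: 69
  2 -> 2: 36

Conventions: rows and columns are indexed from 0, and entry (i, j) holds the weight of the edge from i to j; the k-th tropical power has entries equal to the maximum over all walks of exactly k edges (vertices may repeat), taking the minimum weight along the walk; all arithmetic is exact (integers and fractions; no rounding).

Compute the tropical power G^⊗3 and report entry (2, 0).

G^⊗2:
  [16, 36, 60]
  [16, 69, 36]
  [16, 36, 69]
G^⊗3:
  [16, 60, 36]
  [16, 36, 69]
  [16, 69, 36]
Key observation: the optimum is the walk 2->0->2->0, with weight 16 min 36 min 16 = 16.
Optimal value attained by: walk 2->0->2->0.
Answer: (G^⊗3)[2][0] = 16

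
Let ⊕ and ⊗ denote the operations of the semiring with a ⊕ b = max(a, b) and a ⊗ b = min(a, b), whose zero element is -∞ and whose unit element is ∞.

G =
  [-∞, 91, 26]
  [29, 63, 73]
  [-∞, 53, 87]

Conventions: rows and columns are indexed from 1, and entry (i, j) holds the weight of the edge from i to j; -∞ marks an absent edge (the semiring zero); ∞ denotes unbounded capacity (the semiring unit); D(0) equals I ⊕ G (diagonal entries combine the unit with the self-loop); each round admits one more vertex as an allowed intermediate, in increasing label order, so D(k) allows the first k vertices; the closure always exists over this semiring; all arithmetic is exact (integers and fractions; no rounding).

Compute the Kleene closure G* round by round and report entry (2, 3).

D(0):
  [∞, 91, 26]
  [29, ∞, 73]
  [-∞, 53, ∞]
D(1):
  [∞, 91, 26]
  [29, ∞, 73]
  [-∞, 53, ∞]
D(2):
  [∞, 91, 73]
  [29, ∞, 73]
  [29, 53, ∞]
D(3):
  [∞, 91, 73]
  [29, ∞, 73]
  [29, 53, ∞]
Answer: G*[2][3] = 73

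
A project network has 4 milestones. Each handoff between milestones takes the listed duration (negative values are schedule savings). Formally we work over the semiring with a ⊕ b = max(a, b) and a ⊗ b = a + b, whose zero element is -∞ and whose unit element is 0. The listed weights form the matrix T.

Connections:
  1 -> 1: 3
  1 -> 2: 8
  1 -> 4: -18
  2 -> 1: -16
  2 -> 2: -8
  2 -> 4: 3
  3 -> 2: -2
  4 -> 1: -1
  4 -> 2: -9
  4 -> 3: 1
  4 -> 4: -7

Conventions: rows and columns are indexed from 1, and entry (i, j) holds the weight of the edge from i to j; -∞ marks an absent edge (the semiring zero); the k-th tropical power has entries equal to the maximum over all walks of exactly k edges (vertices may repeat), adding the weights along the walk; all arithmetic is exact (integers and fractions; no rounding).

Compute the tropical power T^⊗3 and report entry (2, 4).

T^⊗2:
  [6, 11, -17, 11]
  [2, -6, 4, -4]
  [-18, -10, -∞, 1]
  [2, 7, -6, -6]
T^⊗3:
  [10, 14, 12, 14]
  [5, 10, -3, -3]
  [0, -8, 2, -6]
  [5, 10, -5, 10]
Key observation: the optimum is the walk 2->4->2->4, with weight 3 + (-9) + 3 = -3.
Optimal value attained by: walk 2->4->2->4.
Answer: (T^⊗3)[2][4] = -3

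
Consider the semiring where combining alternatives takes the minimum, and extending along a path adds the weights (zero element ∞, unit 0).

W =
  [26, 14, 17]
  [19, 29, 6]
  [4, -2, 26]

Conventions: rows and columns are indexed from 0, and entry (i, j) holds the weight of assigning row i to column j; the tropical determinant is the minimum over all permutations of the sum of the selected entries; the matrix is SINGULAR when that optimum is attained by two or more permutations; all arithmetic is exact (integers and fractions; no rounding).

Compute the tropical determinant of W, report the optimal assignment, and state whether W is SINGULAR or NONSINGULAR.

σ = (0, 1, 2): 26 + 29 + 26 = 81
σ = (0, 2, 1): 26 + 6 + (-2) = 30
σ = (1, 0, 2): 14 + 19 + 26 = 59
σ = (1, 2, 0): 14 + 6 + 4 = 24
σ = (2, 0, 1): 17 + 19 + (-2) = 34
σ = (2, 1, 0): 17 + 29 + 4 = 50
Optimal value attained by: σ = (1, 2, 0).
Answer: det⊕(W) = 24; verdict: NONSINGULAR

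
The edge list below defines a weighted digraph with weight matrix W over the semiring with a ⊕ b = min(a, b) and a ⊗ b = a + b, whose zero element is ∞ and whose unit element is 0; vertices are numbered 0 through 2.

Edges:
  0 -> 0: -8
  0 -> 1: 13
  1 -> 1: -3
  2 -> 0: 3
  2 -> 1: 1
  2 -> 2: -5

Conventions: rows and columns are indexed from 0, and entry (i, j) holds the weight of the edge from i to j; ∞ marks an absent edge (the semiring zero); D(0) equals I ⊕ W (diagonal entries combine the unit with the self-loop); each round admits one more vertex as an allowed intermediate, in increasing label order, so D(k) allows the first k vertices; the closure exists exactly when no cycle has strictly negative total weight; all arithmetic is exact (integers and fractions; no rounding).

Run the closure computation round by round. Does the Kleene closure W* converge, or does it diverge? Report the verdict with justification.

Detection: at round 0, diagonal entry (0, 0) turns strictly negative.
Key observation: the cycle 0->0 has total weight (-8), which is strictly negative.
Answer: DIVERGES — negative cycle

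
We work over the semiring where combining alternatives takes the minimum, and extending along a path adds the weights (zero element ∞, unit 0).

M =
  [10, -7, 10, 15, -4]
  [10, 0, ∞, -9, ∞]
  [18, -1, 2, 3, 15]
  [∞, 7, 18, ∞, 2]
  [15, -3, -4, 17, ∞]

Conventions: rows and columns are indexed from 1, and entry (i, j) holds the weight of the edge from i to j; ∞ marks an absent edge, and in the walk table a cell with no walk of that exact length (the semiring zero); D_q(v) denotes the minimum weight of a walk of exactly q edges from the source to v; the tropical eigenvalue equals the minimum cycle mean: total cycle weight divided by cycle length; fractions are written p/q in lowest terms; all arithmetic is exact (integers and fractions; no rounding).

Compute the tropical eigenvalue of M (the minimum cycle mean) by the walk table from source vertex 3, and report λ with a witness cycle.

q=0: [∞, ∞, 0, ∞, ∞]
q=1: [18, -1, 2, 3, 15]
q=2: [9, -1, 4, -10, 5]
q=3: [9, -3, 1, -10, -8]
q=4: [7, -11, -12, -12, -8]
q=5: [-1, -13, -12, -20, -10]
Optimal cycle mean attained by: cycle 2->4->5->2, total (-9) + 2 + (-3), length 3.
Answer: λ = -10/3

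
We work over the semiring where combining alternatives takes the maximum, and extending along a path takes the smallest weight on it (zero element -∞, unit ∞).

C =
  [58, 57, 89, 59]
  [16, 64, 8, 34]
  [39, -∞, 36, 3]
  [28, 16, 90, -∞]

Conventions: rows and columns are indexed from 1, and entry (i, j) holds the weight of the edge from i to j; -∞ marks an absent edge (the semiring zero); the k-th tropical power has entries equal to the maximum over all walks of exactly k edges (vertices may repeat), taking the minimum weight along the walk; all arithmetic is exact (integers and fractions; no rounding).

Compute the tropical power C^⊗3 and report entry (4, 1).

C^⊗2:
  [58, 57, 59, 58]
  [28, 64, 34, 34]
  [39, 39, 39, 39]
  [39, 28, 36, 28]
C^⊗3:
  [58, 57, 58, 58]
  [34, 64, 34, 34]
  [39, 39, 39, 39]
  [39, 39, 39, 39]
Key observation: the optimum is the walk 4->3->1->1, with weight 90 min 39 min 58 = 39.
Optimal value attained by: walk 4->3->1->1.
Answer: (C^⊗3)[4][1] = 39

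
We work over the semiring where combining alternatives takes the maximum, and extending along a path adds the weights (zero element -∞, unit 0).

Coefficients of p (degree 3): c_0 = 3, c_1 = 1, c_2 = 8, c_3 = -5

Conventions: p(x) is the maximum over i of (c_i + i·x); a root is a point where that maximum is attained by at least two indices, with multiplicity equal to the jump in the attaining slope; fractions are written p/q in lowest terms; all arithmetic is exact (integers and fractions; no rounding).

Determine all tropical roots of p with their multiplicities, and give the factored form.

hull edge (i=0, c=3) to (i=2, c=8): slope 5/2, span 2
hull edge (i=2, c=8) to (i=3, c=-5): slope -13, span 1
Factored form: p(x) = -5 ⊗ (x ⊕ (-5/2)) ⊗ (x ⊕ (-5/2)) ⊗ (x ⊕ 13)
Answer: roots = -5/2 (mult 2), 13 (mult 1)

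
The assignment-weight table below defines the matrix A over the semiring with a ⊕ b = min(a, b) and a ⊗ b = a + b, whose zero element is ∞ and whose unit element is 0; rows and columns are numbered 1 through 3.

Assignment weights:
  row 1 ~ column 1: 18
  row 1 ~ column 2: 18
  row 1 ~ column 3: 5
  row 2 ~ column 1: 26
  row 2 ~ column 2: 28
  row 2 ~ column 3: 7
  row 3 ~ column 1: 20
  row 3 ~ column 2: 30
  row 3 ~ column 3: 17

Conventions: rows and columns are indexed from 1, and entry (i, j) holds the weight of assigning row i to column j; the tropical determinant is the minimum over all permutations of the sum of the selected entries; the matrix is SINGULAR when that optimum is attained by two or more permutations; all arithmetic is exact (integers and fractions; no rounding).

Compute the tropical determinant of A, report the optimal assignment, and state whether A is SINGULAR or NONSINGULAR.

σ = (1, 2, 3): 18 + 28 + 17 = 63
σ = (1, 3, 2): 18 + 7 + 30 = 55
σ = (2, 1, 3): 18 + 26 + 17 = 61
σ = (2, 3, 1): 18 + 7 + 20 = 45
σ = (3, 1, 2): 5 + 26 + 30 = 61
σ = (3, 2, 1): 5 + 28 + 20 = 53
Optimal value attained by: σ = (2, 3, 1).
Answer: det⊕(A) = 45; verdict: NONSINGULAR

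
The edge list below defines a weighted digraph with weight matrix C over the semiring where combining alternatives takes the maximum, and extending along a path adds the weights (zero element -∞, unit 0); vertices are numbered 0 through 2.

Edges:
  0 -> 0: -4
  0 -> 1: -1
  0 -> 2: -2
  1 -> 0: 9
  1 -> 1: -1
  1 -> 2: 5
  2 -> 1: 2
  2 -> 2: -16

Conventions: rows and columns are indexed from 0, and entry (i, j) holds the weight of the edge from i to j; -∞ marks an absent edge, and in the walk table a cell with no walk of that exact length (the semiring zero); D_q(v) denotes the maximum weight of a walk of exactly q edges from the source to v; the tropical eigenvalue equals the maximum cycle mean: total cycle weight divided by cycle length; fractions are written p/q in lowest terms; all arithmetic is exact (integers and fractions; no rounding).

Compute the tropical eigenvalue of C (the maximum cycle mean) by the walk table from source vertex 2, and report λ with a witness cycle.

q=0: [-∞, -∞, 0]
q=1: [-∞, 2, -16]
q=2: [11, 1, 7]
q=3: [10, 10, 9]
Optimal cycle mean attained by: cycle 0->1->0, total (-1) + 9, length 2.
Answer: λ = 4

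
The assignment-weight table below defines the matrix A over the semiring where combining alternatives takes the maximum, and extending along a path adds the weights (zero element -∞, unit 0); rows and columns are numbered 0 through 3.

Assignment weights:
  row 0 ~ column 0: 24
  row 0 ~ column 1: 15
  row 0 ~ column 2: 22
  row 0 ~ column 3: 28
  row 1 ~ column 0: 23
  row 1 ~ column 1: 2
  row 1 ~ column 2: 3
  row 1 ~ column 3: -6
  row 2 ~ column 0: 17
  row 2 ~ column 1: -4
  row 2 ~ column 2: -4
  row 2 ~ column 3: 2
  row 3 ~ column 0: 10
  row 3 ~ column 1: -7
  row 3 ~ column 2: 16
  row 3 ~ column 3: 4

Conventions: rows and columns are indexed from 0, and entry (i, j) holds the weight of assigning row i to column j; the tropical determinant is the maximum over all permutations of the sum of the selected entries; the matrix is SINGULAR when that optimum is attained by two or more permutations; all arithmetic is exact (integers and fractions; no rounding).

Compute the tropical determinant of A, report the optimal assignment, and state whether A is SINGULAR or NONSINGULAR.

σ = (0, 1, 2, 3): 24 + 2 + (-4) + 4 = 26
σ = (0, 1, 3, 2): 24 + 2 + 2 + 16 = 44
σ = (0, 2, 1, 3): 24 + 3 + (-4) + 4 = 27
σ = (0, 2, 3, 1): 24 + 3 + 2 + (-7) = 22
σ = (0, 3, 1, 2): 24 + (-6) + (-4) + 16 = 30
σ = (0, 3, 2, 1): 24 + (-6) + (-4) + (-7) = 7
σ = (1, 0, 2, 3): 15 + 23 + (-4) + 4 = 38
σ = (1, 0, 3, 2): 15 + 23 + 2 + 16 = 56
σ = (1, 2, 0, 3): 15 + 3 + 17 + 4 = 39
σ = (1, 2, 3, 0): 15 + 3 + 2 + 10 = 30
σ = (1, 3, 0, 2): 15 + (-6) + 17 + 16 = 42
σ = (1, 3, 2, 0): 15 + (-6) + (-4) + 10 = 15
σ = (2, 0, 1, 3): 22 + 23 + (-4) + 4 = 45
σ = (2, 0, 3, 1): 22 + 23 + 2 + (-7) = 40
σ = (2, 1, 0, 3): 22 + 2 + 17 + 4 = 45
σ = (2, 1, 3, 0): 22 + 2 + 2 + 10 = 36
σ = (2, 3, 0, 1): 22 + (-6) + 17 + (-7) = 26
σ = (2, 3, 1, 0): 22 + (-6) + (-4) + 10 = 22
σ = (3, 0, 1, 2): 28 + 23 + (-4) + 16 = 63
σ = (3, 0, 2, 1): 28 + 23 + (-4) + (-7) = 40
σ = (3, 1, 0, 2): 28 + 2 + 17 + 16 = 63
σ = (3, 1, 2, 0): 28 + 2 + (-4) + 10 = 36
σ = (3, 2, 0, 1): 28 + 3 + 17 + (-7) = 41
σ = (3, 2, 1, 0): 28 + 3 + (-4) + 10 = 37
Optimal value attained by: σ = (3, 0, 1, 2).
Answer: det⊕(A) = 63; verdict: SINGULAR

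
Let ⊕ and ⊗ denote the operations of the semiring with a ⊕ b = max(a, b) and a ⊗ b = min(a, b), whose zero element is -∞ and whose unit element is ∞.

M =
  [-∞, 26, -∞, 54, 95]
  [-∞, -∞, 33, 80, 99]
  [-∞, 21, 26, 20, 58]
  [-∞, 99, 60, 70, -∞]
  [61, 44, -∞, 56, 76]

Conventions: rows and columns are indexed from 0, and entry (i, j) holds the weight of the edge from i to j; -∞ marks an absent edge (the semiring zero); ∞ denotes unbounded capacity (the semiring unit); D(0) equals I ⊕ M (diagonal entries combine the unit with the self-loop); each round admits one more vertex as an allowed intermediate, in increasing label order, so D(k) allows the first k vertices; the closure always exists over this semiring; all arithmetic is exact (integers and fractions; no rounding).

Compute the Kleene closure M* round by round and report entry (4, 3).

D(0):
  [∞, 26, -∞, 54, 95]
  [-∞, ∞, 33, 80, 99]
  [-∞, 21, ∞, 20, 58]
  [-∞, 99, 60, ∞, -∞]
  [61, 44, -∞, 56, ∞]
D(1):
  [∞, 26, -∞, 54, 95]
  [-∞, ∞, 33, 80, 99]
  [-∞, 21, ∞, 20, 58]
  [-∞, 99, 60, ∞, -∞]
  [61, 44, -∞, 56, ∞]
D(2):
  [∞, 26, 26, 54, 95]
  [-∞, ∞, 33, 80, 99]
  [-∞, 21, ∞, 21, 58]
  [-∞, 99, 60, ∞, 99]
  [61, 44, 33, 56, ∞]
D(3):
  [∞, 26, 26, 54, 95]
  [-∞, ∞, 33, 80, 99]
  [-∞, 21, ∞, 21, 58]
  [-∞, 99, 60, ∞, 99]
  [61, 44, 33, 56, ∞]
D(4):
  [∞, 54, 54, 54, 95]
  [-∞, ∞, 60, 80, 99]
  [-∞, 21, ∞, 21, 58]
  [-∞, 99, 60, ∞, 99]
  [61, 56, 56, 56, ∞]
D(5):
  [∞, 56, 56, 56, 95]
  [61, ∞, 60, 80, 99]
  [58, 56, ∞, 56, 58]
  [61, 99, 60, ∞, 99]
  [61, 56, 56, 56, ∞]
Answer: M*[4][3] = 56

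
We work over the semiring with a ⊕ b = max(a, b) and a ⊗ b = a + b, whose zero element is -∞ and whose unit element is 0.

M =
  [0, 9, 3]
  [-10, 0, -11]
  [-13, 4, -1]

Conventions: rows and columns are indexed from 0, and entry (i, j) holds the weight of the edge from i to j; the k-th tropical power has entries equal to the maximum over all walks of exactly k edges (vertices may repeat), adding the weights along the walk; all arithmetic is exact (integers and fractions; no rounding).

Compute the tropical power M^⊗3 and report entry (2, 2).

M^⊗2:
  [0, 9, 3]
  [-10, 0, -7]
  [-6, 4, -2]
M^⊗3:
  [0, 9, 3]
  [-10, 0, -7]
  [-6, 4, -3]
Key observation: the optimum is the walk 2->1->0->2, with weight 4 + (-10) + 3 = -3.
Optimal value attained by: walk 2->1->0->2.
Answer: (M^⊗3)[2][2] = -3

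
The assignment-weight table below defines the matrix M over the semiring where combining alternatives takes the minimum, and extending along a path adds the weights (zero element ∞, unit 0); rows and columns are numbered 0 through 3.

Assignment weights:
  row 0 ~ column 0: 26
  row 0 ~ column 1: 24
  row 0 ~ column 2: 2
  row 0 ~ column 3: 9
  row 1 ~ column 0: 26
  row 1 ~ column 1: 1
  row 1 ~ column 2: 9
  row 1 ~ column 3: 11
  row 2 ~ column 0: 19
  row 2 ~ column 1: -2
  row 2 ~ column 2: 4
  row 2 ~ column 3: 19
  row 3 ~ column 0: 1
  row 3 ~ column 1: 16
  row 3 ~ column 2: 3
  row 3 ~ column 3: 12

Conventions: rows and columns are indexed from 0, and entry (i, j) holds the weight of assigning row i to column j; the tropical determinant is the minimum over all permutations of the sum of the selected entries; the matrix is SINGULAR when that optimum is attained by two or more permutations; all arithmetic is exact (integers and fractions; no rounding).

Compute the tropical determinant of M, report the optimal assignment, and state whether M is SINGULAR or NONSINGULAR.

σ = (0, 1, 2, 3): 26 + 1 + 4 + 12 = 43
σ = (0, 1, 3, 2): 26 + 1 + 19 + 3 = 49
σ = (0, 2, 1, 3): 26 + 9 + (-2) + 12 = 45
σ = (0, 2, 3, 1): 26 + 9 + 19 + 16 = 70
σ = (0, 3, 1, 2): 26 + 11 + (-2) + 3 = 38
σ = (0, 3, 2, 1): 26 + 11 + 4 + 16 = 57
σ = (1, 0, 2, 3): 24 + 26 + 4 + 12 = 66
σ = (1, 0, 3, 2): 24 + 26 + 19 + 3 = 72
σ = (1, 2, 0, 3): 24 + 9 + 19 + 12 = 64
σ = (1, 2, 3, 0): 24 + 9 + 19 + 1 = 53
σ = (1, 3, 0, 2): 24 + 11 + 19 + 3 = 57
σ = (1, 3, 2, 0): 24 + 11 + 4 + 1 = 40
σ = (2, 0, 1, 3): 2 + 26 + (-2) + 12 = 38
σ = (2, 0, 3, 1): 2 + 26 + 19 + 16 = 63
σ = (2, 1, 0, 3): 2 + 1 + 19 + 12 = 34
σ = (2, 1, 3, 0): 2 + 1 + 19 + 1 = 23
σ = (2, 3, 0, 1): 2 + 11 + 19 + 16 = 48
σ = (2, 3, 1, 0): 2 + 11 + (-2) + 1 = 12
σ = (3, 0, 1, 2): 9 + 26 + (-2) + 3 = 36
σ = (3, 0, 2, 1): 9 + 26 + 4 + 16 = 55
σ = (3, 1, 0, 2): 9 + 1 + 19 + 3 = 32
σ = (3, 1, 2, 0): 9 + 1 + 4 + 1 = 15
σ = (3, 2, 0, 1): 9 + 9 + 19 + 16 = 53
σ = (3, 2, 1, 0): 9 + 9 + (-2) + 1 = 17
Optimal value attained by: σ = (2, 3, 1, 0).
Answer: det⊕(M) = 12; verdict: NONSINGULAR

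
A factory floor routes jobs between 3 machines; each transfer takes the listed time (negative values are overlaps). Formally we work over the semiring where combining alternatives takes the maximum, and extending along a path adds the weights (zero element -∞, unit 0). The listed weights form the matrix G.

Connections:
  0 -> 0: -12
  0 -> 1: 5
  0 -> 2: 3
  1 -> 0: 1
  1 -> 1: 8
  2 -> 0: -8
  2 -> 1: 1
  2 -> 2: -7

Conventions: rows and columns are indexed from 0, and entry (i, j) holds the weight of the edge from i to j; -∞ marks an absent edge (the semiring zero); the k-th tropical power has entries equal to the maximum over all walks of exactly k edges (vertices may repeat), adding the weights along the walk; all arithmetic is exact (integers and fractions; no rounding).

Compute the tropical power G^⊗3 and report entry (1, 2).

G^⊗2:
  [6, 13, -4]
  [9, 16, 4]
  [2, 9, -5]
G^⊗3:
  [14, 21, 9]
  [17, 24, 12]
  [10, 17, 5]
Key observation: the optimum is the walk 1->1->0->2, with weight 8 + 1 + 3 = 12.
Optimal value attained by: walk 1->1->0->2.
Answer: (G^⊗3)[1][2] = 12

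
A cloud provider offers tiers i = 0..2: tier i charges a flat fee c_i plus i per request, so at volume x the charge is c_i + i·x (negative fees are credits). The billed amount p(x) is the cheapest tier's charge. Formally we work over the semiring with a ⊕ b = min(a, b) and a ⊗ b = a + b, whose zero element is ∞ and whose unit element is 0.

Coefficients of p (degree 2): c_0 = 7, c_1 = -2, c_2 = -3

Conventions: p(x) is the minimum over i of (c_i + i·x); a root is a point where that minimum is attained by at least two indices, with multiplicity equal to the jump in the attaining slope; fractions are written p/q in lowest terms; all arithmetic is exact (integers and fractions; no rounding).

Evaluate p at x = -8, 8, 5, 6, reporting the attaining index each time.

p(-8) = min(7+0·(-8)=7, -2+1·(-8)=-10, -3+2·(-8)=-19) = -19 (attained by i=2)
p(8) = min(7+0·8=7, -2+1·8=6, -3+2·8=13) = 6 (attained by i=1)
p(5) = min(7+0·5=7, -2+1·5=3, -3+2·5=7) = 3 (attained by i=1)
p(6) = min(7+0·6=7, -2+1·6=4, -3+2·6=9) = 4 (attained by i=1)
Answer: p(-8) = -19; p(8) = 6; p(5) = 3; p(6) = 4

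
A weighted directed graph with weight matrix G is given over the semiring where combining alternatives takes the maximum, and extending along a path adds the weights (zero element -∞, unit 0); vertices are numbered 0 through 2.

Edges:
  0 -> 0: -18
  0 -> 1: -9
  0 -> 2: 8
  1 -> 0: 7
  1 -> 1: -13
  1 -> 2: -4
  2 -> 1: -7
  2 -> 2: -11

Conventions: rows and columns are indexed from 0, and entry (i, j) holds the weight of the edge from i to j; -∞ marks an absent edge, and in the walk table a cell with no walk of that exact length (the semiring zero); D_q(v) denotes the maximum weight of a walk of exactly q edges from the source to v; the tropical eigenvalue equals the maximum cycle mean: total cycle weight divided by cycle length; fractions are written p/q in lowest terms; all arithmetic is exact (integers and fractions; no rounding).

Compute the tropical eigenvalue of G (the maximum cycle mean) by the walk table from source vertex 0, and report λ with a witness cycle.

q=0: [0, -∞, -∞]
q=1: [-18, -9, 8]
q=2: [-2, 1, -3]
q=3: [8, -10, 6]
Optimal cycle mean attained by: cycle 0->2->1->0, total 8 + (-7) + 7, length 3.
Answer: λ = 8/3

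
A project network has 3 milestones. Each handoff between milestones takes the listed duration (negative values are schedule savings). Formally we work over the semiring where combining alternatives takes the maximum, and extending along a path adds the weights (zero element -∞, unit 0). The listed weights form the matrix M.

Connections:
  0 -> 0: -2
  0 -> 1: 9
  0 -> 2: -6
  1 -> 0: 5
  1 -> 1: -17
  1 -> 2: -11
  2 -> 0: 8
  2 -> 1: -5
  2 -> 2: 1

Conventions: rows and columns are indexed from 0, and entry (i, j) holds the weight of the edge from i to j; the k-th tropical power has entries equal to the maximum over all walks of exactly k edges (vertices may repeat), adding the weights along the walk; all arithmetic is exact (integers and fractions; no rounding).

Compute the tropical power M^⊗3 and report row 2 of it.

M^⊗2:
  [14, 7, -2]
  [3, 14, -1]
  [9, 17, 2]
M^⊗3:
  [12, 23, 8]
  [19, 12, 3]
  [22, 18, 6]
Answer: row 2 of M^⊗3 = [22, 18, 6]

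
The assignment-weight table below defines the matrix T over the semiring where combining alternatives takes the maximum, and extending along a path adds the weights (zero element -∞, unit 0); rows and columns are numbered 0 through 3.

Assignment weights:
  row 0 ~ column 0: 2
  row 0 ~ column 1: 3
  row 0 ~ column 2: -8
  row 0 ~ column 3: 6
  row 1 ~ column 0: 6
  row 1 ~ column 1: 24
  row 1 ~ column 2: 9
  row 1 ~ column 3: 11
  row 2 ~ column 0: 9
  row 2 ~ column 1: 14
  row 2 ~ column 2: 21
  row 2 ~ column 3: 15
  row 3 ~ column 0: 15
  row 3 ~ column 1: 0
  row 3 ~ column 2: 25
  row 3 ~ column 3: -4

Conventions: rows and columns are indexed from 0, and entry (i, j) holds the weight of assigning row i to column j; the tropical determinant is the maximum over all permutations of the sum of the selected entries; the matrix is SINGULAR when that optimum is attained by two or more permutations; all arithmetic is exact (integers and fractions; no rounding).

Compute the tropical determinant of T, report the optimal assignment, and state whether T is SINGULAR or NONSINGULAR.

σ = (0, 1, 2, 3): 2 + 24 + 21 + (-4) = 43
σ = (0, 1, 3, 2): 2 + 24 + 15 + 25 = 66
σ = (0, 2, 1, 3): 2 + 9 + 14 + (-4) = 21
σ = (0, 2, 3, 1): 2 + 9 + 15 + 0 = 26
σ = (0, 3, 1, 2): 2 + 11 + 14 + 25 = 52
σ = (0, 3, 2, 1): 2 + 11 + 21 + 0 = 34
σ = (1, 0, 2, 3): 3 + 6 + 21 + (-4) = 26
σ = (1, 0, 3, 2): 3 + 6 + 15 + 25 = 49
σ = (1, 2, 0, 3): 3 + 9 + 9 + (-4) = 17
σ = (1, 2, 3, 0): 3 + 9 + 15 + 15 = 42
σ = (1, 3, 0, 2): 3 + 11 + 9 + 25 = 48
σ = (1, 3, 2, 0): 3 + 11 + 21 + 15 = 50
σ = (2, 0, 1, 3): (-8) + 6 + 14 + (-4) = 8
σ = (2, 0, 3, 1): (-8) + 6 + 15 + 0 = 13
σ = (2, 1, 0, 3): (-8) + 24 + 9 + (-4) = 21
σ = (2, 1, 3, 0): (-8) + 24 + 15 + 15 = 46
σ = (2, 3, 0, 1): (-8) + 11 + 9 + 0 = 12
σ = (2, 3, 1, 0): (-8) + 11 + 14 + 15 = 32
σ = (3, 0, 1, 2): 6 + 6 + 14 + 25 = 51
σ = (3, 0, 2, 1): 6 + 6 + 21 + 0 = 33
σ = (3, 1, 0, 2): 6 + 24 + 9 + 25 = 64
σ = (3, 1, 2, 0): 6 + 24 + 21 + 15 = 66
σ = (3, 2, 0, 1): 6 + 9 + 9 + 0 = 24
σ = (3, 2, 1, 0): 6 + 9 + 14 + 15 = 44
Optimal value attained by: σ = (0, 1, 3, 2).
Answer: det⊕(T) = 66; verdict: SINGULAR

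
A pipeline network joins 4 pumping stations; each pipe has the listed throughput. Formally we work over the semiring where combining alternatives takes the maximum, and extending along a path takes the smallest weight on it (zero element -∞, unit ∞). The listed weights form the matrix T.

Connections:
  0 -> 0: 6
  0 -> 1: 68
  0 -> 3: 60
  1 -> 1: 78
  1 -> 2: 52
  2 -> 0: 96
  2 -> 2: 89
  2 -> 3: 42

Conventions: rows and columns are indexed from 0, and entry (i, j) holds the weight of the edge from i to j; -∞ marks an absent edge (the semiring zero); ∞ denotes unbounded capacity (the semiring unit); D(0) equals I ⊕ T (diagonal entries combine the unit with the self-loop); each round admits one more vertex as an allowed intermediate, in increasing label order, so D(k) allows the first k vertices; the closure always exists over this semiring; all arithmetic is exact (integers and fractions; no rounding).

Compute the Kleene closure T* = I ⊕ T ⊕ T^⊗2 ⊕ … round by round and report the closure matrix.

D(0):
  [∞, 68, -∞, 60]
  [-∞, ∞, 52, -∞]
  [96, -∞, ∞, 42]
  [-∞, -∞, -∞, ∞]
D(1):
  [∞, 68, -∞, 60]
  [-∞, ∞, 52, -∞]
  [96, 68, ∞, 60]
  [-∞, -∞, -∞, ∞]
D(2):
  [∞, 68, 52, 60]
  [-∞, ∞, 52, -∞]
  [96, 68, ∞, 60]
  [-∞, -∞, -∞, ∞]
D(3):
  [∞, 68, 52, 60]
  [52, ∞, 52, 52]
  [96, 68, ∞, 60]
  [-∞, -∞, -∞, ∞]
D(4):
  [∞, 68, 52, 60]
  [52, ∞, 52, 52]
  [96, 68, ∞, 60]
  [-∞, -∞, -∞, ∞]
Answer: T* = [[∞, 68, 52, 60], [52, ∞, 52, 52], [96, 68, ∞, 60], [-∞, -∞, -∞, ∞]]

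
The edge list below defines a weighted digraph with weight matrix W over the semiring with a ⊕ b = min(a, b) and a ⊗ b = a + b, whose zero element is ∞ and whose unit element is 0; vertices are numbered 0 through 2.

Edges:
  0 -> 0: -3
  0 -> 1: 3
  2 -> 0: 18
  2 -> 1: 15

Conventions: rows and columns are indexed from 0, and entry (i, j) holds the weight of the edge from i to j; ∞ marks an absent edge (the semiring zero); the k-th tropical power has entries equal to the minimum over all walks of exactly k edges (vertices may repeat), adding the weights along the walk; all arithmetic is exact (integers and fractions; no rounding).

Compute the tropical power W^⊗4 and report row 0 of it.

W^⊗2:
  [-6, 0, ∞]
  [∞, ∞, ∞]
  [15, 21, ∞]
W^⊗3:
  [-9, -3, ∞]
  [∞, ∞, ∞]
  [12, 18, ∞]
W^⊗4:
  [-12, -6, ∞]
  [∞, ∞, ∞]
  [9, 15, ∞]
Answer: row 0 of W^⊗4 = [-12, -6, ∞]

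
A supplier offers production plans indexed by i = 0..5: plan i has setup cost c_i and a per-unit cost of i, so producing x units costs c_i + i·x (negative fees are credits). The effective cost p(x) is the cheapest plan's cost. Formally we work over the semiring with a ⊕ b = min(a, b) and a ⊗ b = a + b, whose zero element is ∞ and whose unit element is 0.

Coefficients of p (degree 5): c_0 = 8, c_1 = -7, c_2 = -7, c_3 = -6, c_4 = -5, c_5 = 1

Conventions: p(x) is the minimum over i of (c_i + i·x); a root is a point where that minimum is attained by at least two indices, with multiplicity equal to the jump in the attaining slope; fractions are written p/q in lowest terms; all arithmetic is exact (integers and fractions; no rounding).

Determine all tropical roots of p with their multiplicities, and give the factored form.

hull edge (i=0, c=8) to (i=1, c=-7): slope -15, span 1
hull edge (i=1, c=-7) to (i=2, c=-7): slope 0, span 1
hull edge (i=2, c=-7) to (i=4, c=-5): slope 1, span 2
hull edge (i=4, c=-5) to (i=5, c=1): slope 6, span 1
Factored form: p(x) = 1 ⊗ (x ⊕ (-6)) ⊗ (x ⊕ (-1)) ⊗ (x ⊕ (-1)) ⊗ (x ⊕ 0) ⊗ (x ⊕ 15)
Answer: roots = -6 (mult 1), -1 (mult 2), 0 (mult 1), 15 (mult 1)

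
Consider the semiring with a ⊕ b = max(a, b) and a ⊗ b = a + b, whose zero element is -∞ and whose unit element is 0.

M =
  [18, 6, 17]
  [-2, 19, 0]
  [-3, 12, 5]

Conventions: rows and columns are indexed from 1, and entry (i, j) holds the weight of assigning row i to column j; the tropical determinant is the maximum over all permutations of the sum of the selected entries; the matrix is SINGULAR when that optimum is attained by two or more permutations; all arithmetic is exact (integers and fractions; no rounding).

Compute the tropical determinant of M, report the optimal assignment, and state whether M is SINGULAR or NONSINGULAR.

σ = (1, 2, 3): 18 + 19 + 5 = 42
σ = (1, 3, 2): 18 + 0 + 12 = 30
σ = (2, 1, 3): 6 + (-2) + 5 = 9
σ = (2, 3, 1): 6 + 0 + (-3) = 3
σ = (3, 1, 2): 17 + (-2) + 12 = 27
σ = (3, 2, 1): 17 + 19 + (-3) = 33
Optimal value attained by: σ = (1, 2, 3).
Answer: det⊕(M) = 42; verdict: NONSINGULAR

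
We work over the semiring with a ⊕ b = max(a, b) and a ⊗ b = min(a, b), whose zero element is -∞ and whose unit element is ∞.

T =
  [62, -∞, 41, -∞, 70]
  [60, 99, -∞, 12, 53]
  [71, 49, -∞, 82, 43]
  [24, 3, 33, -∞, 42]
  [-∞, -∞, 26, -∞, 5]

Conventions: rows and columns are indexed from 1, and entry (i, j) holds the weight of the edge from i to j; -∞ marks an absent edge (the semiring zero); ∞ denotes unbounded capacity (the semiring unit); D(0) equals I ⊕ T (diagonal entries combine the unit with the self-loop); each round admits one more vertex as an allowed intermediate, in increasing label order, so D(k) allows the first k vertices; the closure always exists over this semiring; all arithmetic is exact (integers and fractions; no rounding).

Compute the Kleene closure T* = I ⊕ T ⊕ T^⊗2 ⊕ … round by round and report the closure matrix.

D(0):
  [∞, -∞, 41, -∞, 70]
  [60, ∞, -∞, 12, 53]
  [71, 49, ∞, 82, 43]
  [24, 3, 33, ∞, 42]
  [-∞, -∞, 26, -∞, ∞]
D(1):
  [∞, -∞, 41, -∞, 70]
  [60, ∞, 41, 12, 60]
  [71, 49, ∞, 82, 70]
  [24, 3, 33, ∞, 42]
  [-∞, -∞, 26, -∞, ∞]
D(2):
  [∞, -∞, 41, -∞, 70]
  [60, ∞, 41, 12, 60]
  [71, 49, ∞, 82, 70]
  [24, 3, 33, ∞, 42]
  [-∞, -∞, 26, -∞, ∞]
D(3):
  [∞, 41, 41, 41, 70]
  [60, ∞, 41, 41, 60]
  [71, 49, ∞, 82, 70]
  [33, 33, 33, ∞, 42]
  [26, 26, 26, 26, ∞]
D(4):
  [∞, 41, 41, 41, 70]
  [60, ∞, 41, 41, 60]
  [71, 49, ∞, 82, 70]
  [33, 33, 33, ∞, 42]
  [26, 26, 26, 26, ∞]
D(5):
  [∞, 41, 41, 41, 70]
  [60, ∞, 41, 41, 60]
  [71, 49, ∞, 82, 70]
  [33, 33, 33, ∞, 42]
  [26, 26, 26, 26, ∞]
Answer: T* = [[∞, 41, 41, 41, 70], [60, ∞, 41, 41, 60], [71, 49, ∞, 82, 70], [33, 33, 33, ∞, 42], [26, 26, 26, 26, ∞]]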